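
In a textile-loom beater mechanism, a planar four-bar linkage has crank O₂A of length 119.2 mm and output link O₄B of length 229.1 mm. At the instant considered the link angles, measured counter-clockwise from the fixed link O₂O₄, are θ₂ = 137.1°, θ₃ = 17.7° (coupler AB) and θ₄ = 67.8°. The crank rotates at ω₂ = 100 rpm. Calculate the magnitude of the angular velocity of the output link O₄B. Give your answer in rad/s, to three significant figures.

6.19

ω₂ = 10.47 rad/s (from 100 rpm).
Differentiating the loop-closure r₂e^{iθ₂}+r₃e^{iθ₃}=r₁+r₄e^{iθ₄} gives r₂ω₂e^{iθ₂}+r₃ω₃e^{iθ₃}=r₄ω₄e^{iθ₄}.
Eliminating the other unknown: ω₄ = r₂ω₂ sin(θ₂−θ₃) / [r₄ sin(θ₄−θ₃)].
Numerator sine = +0.87121; denominator sine = +0.76717.
Result = 0.1192·10.47·(+0.87121) / (0.2291·(+0.76717)) = +6.1875 rad/s; magnitude 6.1875 rad/s.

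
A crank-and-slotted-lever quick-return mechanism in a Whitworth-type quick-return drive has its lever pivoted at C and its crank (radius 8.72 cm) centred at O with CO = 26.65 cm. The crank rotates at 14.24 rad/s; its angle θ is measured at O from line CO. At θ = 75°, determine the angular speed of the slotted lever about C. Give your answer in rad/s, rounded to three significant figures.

ω = 14.24 rad/s
Crank pin A relative to C: A = (d + r cosθ, r sinθ); lever angle φ = atan2(r sinθ, d + r cosθ).
Differentiating tanφ: φ̇ = rω(d cosθ + r)/(d² + r² + 2dr cosθ).
d² + r² + 2dr cosθ = |CA|² = 0.0906554 m²;  d cosθ + r = +0.15618 m.
|ω_lever| = |0.0872·14.24·+0.15618| / 0.0906554 = 2.1392 rad/s.

2.14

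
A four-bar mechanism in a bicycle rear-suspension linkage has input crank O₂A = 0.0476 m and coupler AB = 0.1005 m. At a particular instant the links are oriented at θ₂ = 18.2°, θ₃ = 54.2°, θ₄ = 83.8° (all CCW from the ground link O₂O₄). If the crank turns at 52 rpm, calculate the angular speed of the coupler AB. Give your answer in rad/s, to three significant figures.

ω₂ = 5.445 rad/s (from 52 rpm).
Differentiating the loop-closure r₂e^{iθ₂}+r₃e^{iθ₃}=r₁+r₄e^{iθ₄} gives r₂ω₂e^{iθ₂}+r₃ω₃e^{iθ₃}=r₄ω₄e^{iθ₄}.
Eliminating the other unknown: ω₃ = r₂ω₂ sin(θ₄−θ₂) / [r₃ sin(θ₃−θ₄)].
Numerator sine = +0.91068; denominator sine = -0.49394.
Result = 0.0476·5.445·(+0.91068) / (0.1005·(-0.49394)) = -4.7552 rad/s; magnitude 4.7552 rad/s.

4.76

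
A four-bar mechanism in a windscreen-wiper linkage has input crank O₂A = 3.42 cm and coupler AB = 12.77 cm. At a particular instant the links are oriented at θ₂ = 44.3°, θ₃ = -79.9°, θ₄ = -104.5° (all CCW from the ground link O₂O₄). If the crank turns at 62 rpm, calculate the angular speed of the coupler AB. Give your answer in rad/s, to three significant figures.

2.16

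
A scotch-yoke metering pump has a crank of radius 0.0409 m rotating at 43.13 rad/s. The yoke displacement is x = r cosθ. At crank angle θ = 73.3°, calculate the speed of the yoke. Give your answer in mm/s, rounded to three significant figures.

1690

ω = 43.13 rad/s
x = r cosθ ⇒ ẋ = −rω sinθ.
|v| = rω|sinθ| = 0.0409·43.13·|sin 73.3°| = 1.6896 m/s = 1689.6 mm/s.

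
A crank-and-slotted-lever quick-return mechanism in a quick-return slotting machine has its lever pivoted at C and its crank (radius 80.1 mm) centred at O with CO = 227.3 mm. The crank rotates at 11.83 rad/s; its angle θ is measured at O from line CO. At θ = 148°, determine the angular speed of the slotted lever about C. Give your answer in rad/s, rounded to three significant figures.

ω = 11.83 rad/s
Crank pin A relative to C: A = (d + r cosθ, r sinθ); lever angle φ = atan2(r sinθ, d + r cosθ).
Differentiating tanφ: φ̇ = rω(d cosθ + r)/(d² + r² + 2dr cosθ).
d² + r² + 2dr cosθ = |CA|² = 0.0272009 m²;  d cosθ + r = -0.11266 m.
|ω_lever| = |0.0801·11.83·-0.11266| / 0.0272009 = 3.9247 rad/s.

3.92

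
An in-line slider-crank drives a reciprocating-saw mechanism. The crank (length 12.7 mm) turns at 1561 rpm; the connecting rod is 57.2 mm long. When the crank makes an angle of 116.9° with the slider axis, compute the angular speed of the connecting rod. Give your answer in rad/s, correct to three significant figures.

16.8

ω = 163.5 rad/s (converted from 1561 rpm).
The rod makes angle φ with the slider axis where L sinφ = r sinθ; differentiating, L cosφ·φ̇ = r ω cosθ.
L cosφ = √(L² − r² sin²θ) = 0.056068 m.
|ω_rod| = r ω |cosθ| / √(L² − r² sin²θ) = 0.0127·163.5·0.45243/0.056068 = 16.753 rad/s.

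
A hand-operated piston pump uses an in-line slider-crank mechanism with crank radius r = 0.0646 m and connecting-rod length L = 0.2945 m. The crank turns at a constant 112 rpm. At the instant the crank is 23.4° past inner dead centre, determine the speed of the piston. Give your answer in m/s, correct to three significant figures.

ω = 2π·112/60 = 11.73 rad/s
For an in-line slider-crank, x = r cosθ + √(L² − r² sin²θ), so v = −rω sinθ·[1 + r cosθ/√(L² − r² sin²θ)].
With r = 0.0646 m, L = 0.2945 m, θ = 23.4°: √(L² − r² sin²θ) = 0.29338 m.
v = −0.0646·11.73·0.39715·[1 + 0.0646·0.91775/0.29338] = -0.36171 m/s.
|v| = 0.36171 m/s.

0.362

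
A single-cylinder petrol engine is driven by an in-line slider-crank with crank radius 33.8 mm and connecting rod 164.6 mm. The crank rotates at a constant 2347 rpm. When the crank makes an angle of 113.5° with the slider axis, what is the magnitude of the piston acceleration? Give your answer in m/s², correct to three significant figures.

1100

ω = 2π·2347/60 = 245.8 rad/s
x(θ) = r cosθ + √(L² − r² sin²θ); with ω constant, a = ω²·d²x/dθ².
d²x/dθ² = −r cosθ − r²(cos2θ)/√u − r⁴ sin²2θ/(4u^{3/2}),  u = L² − r² sin²θ = 0.0261324 m².
Substituting r = 0.0338 m, L = 0.1646 m, θ = 113.5°: d²x/dθ² = +0.018256 m.
a = ω²·d²x/dθ² = (245.8)²·(+0.018256) = +1102.8 m/s²;  |a| = 1102.8 m/s².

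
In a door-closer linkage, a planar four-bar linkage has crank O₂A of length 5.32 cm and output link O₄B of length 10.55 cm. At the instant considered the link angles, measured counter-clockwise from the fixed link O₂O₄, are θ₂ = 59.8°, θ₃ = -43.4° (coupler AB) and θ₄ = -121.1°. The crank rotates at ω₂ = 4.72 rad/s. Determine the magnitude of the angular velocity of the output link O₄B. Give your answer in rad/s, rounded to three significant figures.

2.37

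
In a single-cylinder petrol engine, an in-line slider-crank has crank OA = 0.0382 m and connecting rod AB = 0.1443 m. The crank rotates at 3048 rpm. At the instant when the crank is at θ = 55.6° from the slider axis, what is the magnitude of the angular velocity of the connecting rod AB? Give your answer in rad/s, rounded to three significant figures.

ω = 319.2 rad/s (converted from 3048 rpm).
The rod makes angle φ with the slider axis where L sinφ = r sinθ; differentiating, L cosφ·φ̇ = r ω cosθ.
L cosφ = √(L² − r² sin²θ) = 0.14082 m.
|ω_rod| = r ω |cosθ| / √(L² − r² sin²θ) = 0.0382·319.2·0.56497/0.14082 = 48.919 rad/s.

48.9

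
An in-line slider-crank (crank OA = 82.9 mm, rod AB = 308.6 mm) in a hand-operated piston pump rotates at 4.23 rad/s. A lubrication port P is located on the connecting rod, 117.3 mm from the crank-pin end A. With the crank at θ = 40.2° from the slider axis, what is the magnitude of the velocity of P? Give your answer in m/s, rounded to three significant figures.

ω = 4.23 rad/s.  Crank-pin speed |V_A| = rω = 0.35067 m/s, perpendicular to OA.
Rod angle: sinφ = −(r/L) sinθ ⇒ φ = -9.985°; ω_rod = −rω cosθ/√(L²−r²sin²θ) = -0.88126 rad/s.
V_P = V_A + ω_rod × AP, with AP = 0.1173 m along the rod.
Components: V_Px = −rω sinθ − a·ω_rod·sinφ = -0.24426 m/s;  V_Py = rω cosθ + a·ω_rod·cosφ = +0.16603 m/s.
|V_P| = √(V_Px² + V_Py²) = 0.29535 m/s.

0.295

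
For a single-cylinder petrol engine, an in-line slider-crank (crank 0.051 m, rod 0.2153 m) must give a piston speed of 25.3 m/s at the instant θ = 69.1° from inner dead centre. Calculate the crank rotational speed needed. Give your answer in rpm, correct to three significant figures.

4670

For an in-line slider-crank, |v_piston| = rω|sinθ|·[1 + r cosθ/√(L² − r² sin²θ)].
With r = 0.051 m, L = 0.2153 m, θ = 69.1°: the bracketed kinematic factor |dx/dθ| = 0.051773 m.
ω = v/|dx/dθ| = 25.3/0.051773 = 488.67 rad/s.
N = 60ω/(2π) = 4666.5 rpm.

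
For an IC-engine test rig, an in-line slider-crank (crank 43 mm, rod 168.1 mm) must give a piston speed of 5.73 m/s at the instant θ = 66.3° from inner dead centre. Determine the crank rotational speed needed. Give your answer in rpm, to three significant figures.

For an in-line slider-crank, |v_piston| = rω|sinθ|·[1 + r cosθ/√(L² − r² sin²θ)].
With r = 0.043 m, L = 0.1681 m, θ = 66.3°: the bracketed kinematic factor |dx/dθ| = 0.043538 m.
ω = v/|dx/dθ| = 5.73/0.043538 = 131.61 rad/s.
N = 60ω/(2π) = 1256.8 rpm.

1260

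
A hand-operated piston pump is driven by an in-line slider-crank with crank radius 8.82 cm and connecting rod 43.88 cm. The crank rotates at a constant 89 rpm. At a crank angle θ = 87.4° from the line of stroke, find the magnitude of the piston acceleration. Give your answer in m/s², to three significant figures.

1.22

ω = 2π·89/60 = 9.32 rad/s
x(θ) = r cosθ + √(L² − r² sin²θ); with ω constant, a = ω²·d²x/dθ².
d²x/dθ² = −r cosθ − r²(cos2θ)/√u − r⁴ sin²2θ/(4u^{3/2}),  u = L² − r² sin²θ = 0.184782 m².
Substituting r = 0.0882 m, L = 0.4388 m, θ = 87.4°: d²x/dθ² = +0.01402 m.
a = ω²·d²x/dθ² = (9.32)²·(+0.01402) = +1.2178 m/s²;  |a| = 1.2178 m/s².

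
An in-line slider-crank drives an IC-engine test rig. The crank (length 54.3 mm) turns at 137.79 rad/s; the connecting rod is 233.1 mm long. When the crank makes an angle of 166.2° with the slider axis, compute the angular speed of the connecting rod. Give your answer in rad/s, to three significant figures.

31.2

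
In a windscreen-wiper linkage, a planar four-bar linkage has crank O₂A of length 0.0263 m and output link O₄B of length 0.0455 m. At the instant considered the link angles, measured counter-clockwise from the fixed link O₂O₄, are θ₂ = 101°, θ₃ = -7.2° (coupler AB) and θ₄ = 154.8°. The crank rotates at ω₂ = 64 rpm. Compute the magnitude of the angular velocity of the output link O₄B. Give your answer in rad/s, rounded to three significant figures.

11.9

ω₂ = 6.702 rad/s (from 64 rpm).
Differentiating the loop-closure r₂e^{iθ₂}+r₃e^{iθ₃}=r₁+r₄e^{iθ₄} gives r₂ω₂e^{iθ₂}+r₃ω₃e^{iθ₃}=r₄ω₄e^{iθ₄}.
Eliminating the other unknown: ω₄ = r₂ω₂ sin(θ₂−θ₃) / [r₄ sin(θ₄−θ₃)].
Numerator sine = +0.94997; denominator sine = +0.30902.
Result = 0.0263·6.702·(+0.94997) / (0.0455·(+0.30902)) = +11.909 rad/s; magnitude 11.909 rad/s.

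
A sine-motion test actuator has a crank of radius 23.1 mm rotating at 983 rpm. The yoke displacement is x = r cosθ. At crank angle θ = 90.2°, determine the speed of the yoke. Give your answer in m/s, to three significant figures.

ω = 102.9 rad/s (from 983 rpm).
x = r cosθ ⇒ ẋ = −rω sinθ.
|v| = rω|sinθ| = 0.0231·102.9·|sin 90.2°| = 2.3779 m/s.

2.38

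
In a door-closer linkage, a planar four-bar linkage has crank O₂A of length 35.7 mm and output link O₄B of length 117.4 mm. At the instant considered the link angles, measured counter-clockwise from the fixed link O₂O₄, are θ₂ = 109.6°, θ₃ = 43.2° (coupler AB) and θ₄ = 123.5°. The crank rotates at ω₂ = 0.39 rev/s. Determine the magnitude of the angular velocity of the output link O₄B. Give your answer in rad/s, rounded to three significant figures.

0.693

ω₂ = 2.45 rad/s (from 0.39 rev/s).
Differentiating the loop-closure r₂e^{iθ₂}+r₃e^{iθ₃}=r₁+r₄e^{iθ₄} gives r₂ω₂e^{iθ₂}+r₃ω₃e^{iθ₃}=r₄ω₄e^{iθ₄}.
Eliminating the other unknown: ω₄ = r₂ω₂ sin(θ₂−θ₃) / [r₄ sin(θ₄−θ₃)].
Numerator sine = +0.91636; denominator sine = +0.98570.
Result = 0.0357·2.45·(+0.91636) / (0.1174·(+0.98570)) = +0.69273 rad/s; magnitude 0.69273 rad/s.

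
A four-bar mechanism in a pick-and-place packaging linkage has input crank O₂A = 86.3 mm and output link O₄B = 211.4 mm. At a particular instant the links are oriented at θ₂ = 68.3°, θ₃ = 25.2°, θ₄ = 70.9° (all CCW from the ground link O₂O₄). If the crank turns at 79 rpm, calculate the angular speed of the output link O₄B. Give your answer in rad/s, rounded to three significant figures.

ω₂ = 8.273 rad/s (from 79 rpm).
Differentiating the loop-closure r₂e^{iθ₂}+r₃e^{iθ₃}=r₁+r₄e^{iθ₄} gives r₂ω₂e^{iθ₂}+r₃ω₃e^{iθ₃}=r₄ω₄e^{iθ₄}.
Eliminating the other unknown: ω₄ = r₂ω₂ sin(θ₂−θ₃) / [r₄ sin(θ₄−θ₃)].
Numerator sine = +0.68327; denominator sine = +0.71569.
Result = 0.0863·8.273·(+0.68327) / (0.2114·(+0.71569)) = +3.2243 rad/s; magnitude 3.2243 rad/s.

3.22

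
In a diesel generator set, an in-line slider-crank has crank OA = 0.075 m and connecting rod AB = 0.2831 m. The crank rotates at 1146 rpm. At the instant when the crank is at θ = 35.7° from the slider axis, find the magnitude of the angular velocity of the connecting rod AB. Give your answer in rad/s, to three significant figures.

ω = 120 rad/s (converted from 1146 rpm).
The rod makes angle φ with the slider axis where L sinφ = r sinθ; differentiating, L cosφ·φ̇ = r ω cosθ.
L cosφ = √(L² − r² sin²θ) = 0.2797 m.
|ω_rod| = r ω |cosθ| / √(L² − r² sin²θ) = 0.075·120·0.81208/0.2797 = 26.133 rad/s.

26.1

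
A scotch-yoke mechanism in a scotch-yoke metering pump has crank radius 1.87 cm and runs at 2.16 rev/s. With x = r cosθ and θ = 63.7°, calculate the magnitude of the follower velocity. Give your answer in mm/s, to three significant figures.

228

ω = 13.57 rad/s (from 2.16 rev/s).
x = r cosθ ⇒ ẋ = −rω sinθ.
|v| = rω|sinθ| = 0.0187·13.57·|sin 63.7°| = 0.22752 m/s = 227.52 mm/s.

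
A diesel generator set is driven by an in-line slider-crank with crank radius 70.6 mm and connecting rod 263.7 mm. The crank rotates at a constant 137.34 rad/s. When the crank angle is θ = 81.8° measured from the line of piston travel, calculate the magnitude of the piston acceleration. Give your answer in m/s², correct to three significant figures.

164

ω = 137.3 rad/s
x(θ) = r cosθ + √(L² − r² sin²θ); with ω constant, a = ω²·d²x/dθ².
d²x/dθ² = −r cosθ − r²(cos2θ)/√u − r⁴ sin²2θ/(4u^{3/2}),  u = L² − r² sin²θ = 0.0646547 m².
Substituting r = 0.0706 m, L = 0.2637 m, θ = 81.8°: d²x/dθ² = +0.0087051 m.
a = ω²·d²x/dθ² = (137.3)²·(+0.0087051) = +164.2 m/s²;  |a| = 164.2 m/s².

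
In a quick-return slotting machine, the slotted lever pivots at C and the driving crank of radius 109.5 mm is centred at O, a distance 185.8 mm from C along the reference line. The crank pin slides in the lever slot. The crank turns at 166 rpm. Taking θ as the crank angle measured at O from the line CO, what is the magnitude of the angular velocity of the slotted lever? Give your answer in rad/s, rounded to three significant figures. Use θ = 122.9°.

0.669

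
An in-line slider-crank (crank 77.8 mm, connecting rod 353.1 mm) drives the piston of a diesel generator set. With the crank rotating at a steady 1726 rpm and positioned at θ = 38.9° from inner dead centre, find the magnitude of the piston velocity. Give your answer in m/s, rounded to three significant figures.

ω = 2π·1726/60 = 180.7 rad/s
For an in-line slider-crank, x = r cosθ + √(L² − r² sin²θ), so v = −rω sinθ·[1 + r cosθ/√(L² − r² sin²θ)].
With r = 0.0778 m, L = 0.3531 m, θ = 38.9°: √(L² − r² sin²θ) = 0.3497 m.
v = −0.0778·180.7·0.62796·[1 + 0.0778·0.77824/0.3497] = -10.359 m/s.
|v| = 10.359 m/s.

10.4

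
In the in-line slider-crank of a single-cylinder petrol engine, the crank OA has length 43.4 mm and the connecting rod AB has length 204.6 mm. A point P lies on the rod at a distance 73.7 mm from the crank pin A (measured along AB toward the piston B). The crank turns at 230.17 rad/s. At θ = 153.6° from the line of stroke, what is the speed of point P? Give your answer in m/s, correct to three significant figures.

7.06

ω = 230.2 rad/s.  Crank-pin speed |V_A| = rω = 9.9894 m/s, perpendicular to OA.
Rod angle: sinφ = −(r/L) sinθ ⇒ φ = -5.412°; ω_rod = −rω cosθ/√(L²−r²sin²θ) = +43.928 rad/s.
V_P = V_A + ω_rod × AP, with AP = 0.0737 m along the rod.
Components: V_Px = −rω sinθ − a·ω_rod·sinφ = -4.1363 m/s;  V_Py = rω cosθ + a·ω_rod·cosφ = -5.7245 m/s.
|V_P| = √(V_Px² + V_Py²) = 7.0625 m/s.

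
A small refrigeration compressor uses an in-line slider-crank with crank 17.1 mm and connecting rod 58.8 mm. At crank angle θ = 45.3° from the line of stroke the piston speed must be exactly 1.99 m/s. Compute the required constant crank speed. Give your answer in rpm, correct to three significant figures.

For an in-line slider-crank, |v_piston| = rω|sinθ|·[1 + r cosθ/√(L² − r² sin²θ)].
With r = 0.0171 m, L = 0.0588 m, θ = 45.3°: the bracketed kinematic factor |dx/dθ| = 0.014696 m.
ω = v/|dx/dθ| = 1.99/0.014696 = 135.41 rad/s.
N = 60ω/(2π) = 1293.1 rpm.

1290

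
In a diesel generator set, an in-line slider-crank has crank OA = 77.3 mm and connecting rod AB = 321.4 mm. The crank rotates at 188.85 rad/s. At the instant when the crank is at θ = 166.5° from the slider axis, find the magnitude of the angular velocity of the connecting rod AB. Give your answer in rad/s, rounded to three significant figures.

44.2

ω = 188.8 rad/s
The rod makes angle φ with the slider axis where L sinφ = r sinθ; differentiating, L cosφ·φ̇ = r ω cosθ.
L cosφ = √(L² − r² sin²θ) = 0.32089 m.
|ω_rod| = r ω |cosθ| / √(L² − r² sin²θ) = 0.0773·188.8·0.97237/0.32089 = 44.235 rad/s.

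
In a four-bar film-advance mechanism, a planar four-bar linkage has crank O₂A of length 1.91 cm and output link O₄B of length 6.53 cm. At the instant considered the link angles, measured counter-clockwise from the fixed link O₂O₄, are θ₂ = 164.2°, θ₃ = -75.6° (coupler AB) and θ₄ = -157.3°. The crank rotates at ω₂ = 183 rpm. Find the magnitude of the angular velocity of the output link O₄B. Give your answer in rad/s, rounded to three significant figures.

4.90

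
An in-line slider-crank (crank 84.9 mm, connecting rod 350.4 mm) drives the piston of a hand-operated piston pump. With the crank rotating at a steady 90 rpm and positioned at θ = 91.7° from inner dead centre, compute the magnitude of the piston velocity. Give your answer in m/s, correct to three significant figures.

0.794

ω = 2π·90/60 = 9.425 rad/s
For an in-line slider-crank, x = r cosθ + √(L² − r² sin²θ), so v = −rω sinθ·[1 + r cosθ/√(L² − r² sin²θ)].
With r = 0.0849 m, L = 0.3504 m, θ = 91.7°: √(L² − r² sin²θ) = 0.33997 m.
v = −0.0849·9.425·0.99956·[1 + 0.0849·-0.02967/0.33997] = -0.79389 m/s.
|v| = 0.79389 m/s.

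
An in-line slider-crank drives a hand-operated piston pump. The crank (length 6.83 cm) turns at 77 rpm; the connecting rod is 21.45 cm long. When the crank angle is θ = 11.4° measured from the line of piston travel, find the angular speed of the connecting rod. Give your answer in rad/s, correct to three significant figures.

2.52

ω = 8.063 rad/s (converted from 77 rpm).
The rod makes angle φ with the slider axis where L sinφ = r sinθ; differentiating, L cosφ·φ̇ = r ω cosθ.
L cosφ = √(L² − r² sin²θ) = 0.21407 m.
|ω_rod| = r ω |cosθ| / √(L² − r² sin²θ) = 0.0683·8.063·0.98027/0.21407 = 2.5219 rad/s.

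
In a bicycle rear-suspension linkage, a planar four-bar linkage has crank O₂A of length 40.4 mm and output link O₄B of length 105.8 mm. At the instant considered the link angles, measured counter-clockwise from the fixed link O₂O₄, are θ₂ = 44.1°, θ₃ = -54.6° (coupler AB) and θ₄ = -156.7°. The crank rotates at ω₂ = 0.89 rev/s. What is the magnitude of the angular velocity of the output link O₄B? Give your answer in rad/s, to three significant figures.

2.16

ω₂ = 5.592 rad/s (from 0.89 rev/s).
Differentiating the loop-closure r₂e^{iθ₂}+r₃e^{iθ₃}=r₁+r₄e^{iθ₄} gives r₂ω₂e^{iθ₂}+r₃ω₃e^{iθ₃}=r₄ω₄e^{iθ₄}.
Eliminating the other unknown: ω₄ = r₂ω₂ sin(θ₂−θ₃) / [r₄ sin(θ₄−θ₃)].
Numerator sine = +0.98849; denominator sine = -0.97778.
Result = 0.0404·5.592·(+0.98849) / (0.1058·(-0.97778)) = -2.1587 rad/s; magnitude 2.1587 rad/s.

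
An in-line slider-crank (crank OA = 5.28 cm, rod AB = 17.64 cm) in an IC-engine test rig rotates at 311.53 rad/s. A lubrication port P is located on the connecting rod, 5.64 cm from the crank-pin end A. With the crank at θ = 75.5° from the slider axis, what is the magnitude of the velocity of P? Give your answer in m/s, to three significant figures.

16.6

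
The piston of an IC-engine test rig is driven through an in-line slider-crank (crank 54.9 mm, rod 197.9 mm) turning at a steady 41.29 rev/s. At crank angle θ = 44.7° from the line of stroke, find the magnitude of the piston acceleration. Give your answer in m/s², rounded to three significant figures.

2660

ω = 2π·41.3 = 259.4 rad/s
x(θ) = r cosθ + √(L² − r² sin²θ); with ω constant, a = ω²·d²x/dθ².
d²x/dθ² = −r cosθ − r²(cos2θ)/√u − r⁴ sin²2θ/(4u^{3/2}),  u = L² − r² sin²θ = 0.0376732 m².
Substituting r = 0.0549 m, L = 0.1979 m, θ = 44.7°: d²x/dθ² = -0.039496 m.
a = ω²·d²x/dθ² = (259.4)²·(-0.039496) = -2658.3 m/s²;  |a| = 2658.3 m/s².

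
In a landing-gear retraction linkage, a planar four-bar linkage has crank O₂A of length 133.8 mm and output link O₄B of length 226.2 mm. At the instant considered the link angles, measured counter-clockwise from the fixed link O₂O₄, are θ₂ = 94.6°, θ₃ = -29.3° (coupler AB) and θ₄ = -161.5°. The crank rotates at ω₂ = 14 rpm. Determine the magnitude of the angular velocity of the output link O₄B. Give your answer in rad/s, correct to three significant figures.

0.972

ω₂ = 1.466 rad/s (from 14 rpm).
Differentiating the loop-closure r₂e^{iθ₂}+r₃e^{iθ₃}=r₁+r₄e^{iθ₄} gives r₂ω₂e^{iθ₂}+r₃ω₃e^{iθ₃}=r₄ω₄e^{iθ₄}.
Eliminating the other unknown: ω₄ = r₂ω₂ sin(θ₂−θ₃) / [r₄ sin(θ₄−θ₃)].
Numerator sine = +0.83001; denominator sine = -0.74080.
Result = 0.1338·1.466·(+0.83001) / (0.2262·(-0.74080)) = -0.97163 rad/s; magnitude 0.97163 rad/s.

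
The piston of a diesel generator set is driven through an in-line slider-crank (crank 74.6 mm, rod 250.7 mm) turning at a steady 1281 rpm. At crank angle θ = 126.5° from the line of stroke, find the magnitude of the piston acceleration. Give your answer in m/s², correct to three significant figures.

ω = 2π·1281/60 = 134.1 rad/s
x(θ) = r cosθ + √(L² − r² sin²θ); with ω constant, a = ω²·d²x/dθ².
d²x/dθ² = −r cosθ − r²(cos2θ)/√u − r⁴ sin²2θ/(4u^{3/2}),  u = L² − r² sin²θ = 0.0592544 m².
Substituting r = 0.0746 m, L = 0.2507 m, θ = 126.5°: d²x/dθ² = +0.050567 m.
a = ω²·d²x/dθ² = (134.1)²·(+0.050567) = +909.96 m/s²;  |a| = 909.96 m/s².

910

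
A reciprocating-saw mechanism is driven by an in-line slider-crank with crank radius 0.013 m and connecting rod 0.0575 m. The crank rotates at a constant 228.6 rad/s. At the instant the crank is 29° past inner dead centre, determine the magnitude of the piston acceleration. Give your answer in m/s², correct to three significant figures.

ω = 228.6 rad/s
x(θ) = r cosθ + √(L² − r² sin²θ); with ω constant, a = ω²·d²x/dθ².
d²x/dθ² = −r cosθ − r²(cos2θ)/√u − r⁴ sin²2θ/(4u^{3/2}),  u = L² − r² sin²θ = 0.00326653 m².
Substituting r = 0.013 m, L = 0.0575 m, θ = 29°: d²x/dθ² = -0.012965 m.
a = ω²·d²x/dθ² = (228.6)²·(-0.012965) = -677.5 m/s²;  |a| = 677.5 m/s².

677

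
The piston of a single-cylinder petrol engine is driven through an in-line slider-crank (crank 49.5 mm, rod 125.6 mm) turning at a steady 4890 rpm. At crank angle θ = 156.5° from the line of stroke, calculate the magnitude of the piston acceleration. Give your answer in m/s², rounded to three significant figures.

ω = 2π·4890/60 = 512.1 rad/s
x(θ) = r cosθ + √(L² − r² sin²θ); with ω constant, a = ω²·d²x/dθ².
d²x/dθ² = −r cosθ − r²(cos2θ)/√u − r⁴ sin²2θ/(4u^{3/2}),  u = L² − r² sin²θ = 0.0153858 m².
Substituting r = 0.0495 m, L = 0.1256 m, θ = 156.5°: d²x/dθ² = +0.031502 m.
a = ω²·d²x/dθ² = (512.1)²·(+0.031502) = +8260.6 m/s²;  |a| = 8260.6 m/s².

8260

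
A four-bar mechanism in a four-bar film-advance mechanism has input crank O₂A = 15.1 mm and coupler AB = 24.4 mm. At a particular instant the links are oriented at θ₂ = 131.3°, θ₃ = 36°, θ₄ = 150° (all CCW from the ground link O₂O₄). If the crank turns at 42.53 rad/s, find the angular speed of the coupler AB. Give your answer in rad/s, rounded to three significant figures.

9.24

ω₂ = 42.53 rad/s
Differentiating the loop-closure r₂e^{iθ₂}+r₃e^{iθ₃}=r₁+r₄e^{iθ₄} gives r₂ω₂e^{iθ₂}+r₃ω₃e^{iθ₃}=r₄ω₄e^{iθ₄}.
Eliminating the other unknown: ω₃ = r₂ω₂ sin(θ₄−θ₂) / [r₃ sin(θ₃−θ₄)].
Numerator sine = +0.32061; denominator sine = -0.91355.
Result = 0.0151·42.53·(+0.32061) / (0.0244·(-0.91355)) = -9.2371 rad/s; magnitude 9.2371 rad/s.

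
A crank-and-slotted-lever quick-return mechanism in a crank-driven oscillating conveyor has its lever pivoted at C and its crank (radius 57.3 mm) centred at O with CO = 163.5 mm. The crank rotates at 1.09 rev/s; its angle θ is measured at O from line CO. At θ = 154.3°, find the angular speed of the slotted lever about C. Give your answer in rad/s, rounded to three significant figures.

2.69

ω = 6.849 rad/s (from 1.09 rev/s).
Crank pin A relative to C: A = (d + r cosθ, r sinθ); lever angle φ = atan2(r sinθ, d + r cosθ).
Differentiating tanφ: φ̇ = rω(d cosθ + r)/(d² + r² + 2dr cosθ).
d² + r² + 2dr cosθ = |CA|² = 0.013132 m²;  d cosθ + r = -0.090026 m.
|ω_lever| = |0.0573·6.849·-0.090026| / 0.013132 = 2.6903 rad/s.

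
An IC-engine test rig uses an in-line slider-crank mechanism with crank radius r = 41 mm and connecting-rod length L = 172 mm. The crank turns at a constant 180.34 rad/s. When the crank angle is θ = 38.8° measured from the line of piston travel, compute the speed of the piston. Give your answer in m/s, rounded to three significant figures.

5.50

ω = 180.3 rad/s
For an in-line slider-crank, x = r cosθ + √(L² − r² sin²θ), so v = −rω sinθ·[1 + r cosθ/√(L² − r² sin²θ)].
With r = 0.041 m, L = 0.172 m, θ = 38.8°: √(L² − r² sin²θ) = 0.17007 m.
v = −0.041·180.3·0.62660·[1 + 0.041·0.77934/0.17007] = -5.5035 m/s.
|v| = 5.5035 m/s.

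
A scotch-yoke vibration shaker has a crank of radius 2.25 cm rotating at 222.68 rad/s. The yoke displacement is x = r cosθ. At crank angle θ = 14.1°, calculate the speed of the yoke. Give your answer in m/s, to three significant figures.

1.22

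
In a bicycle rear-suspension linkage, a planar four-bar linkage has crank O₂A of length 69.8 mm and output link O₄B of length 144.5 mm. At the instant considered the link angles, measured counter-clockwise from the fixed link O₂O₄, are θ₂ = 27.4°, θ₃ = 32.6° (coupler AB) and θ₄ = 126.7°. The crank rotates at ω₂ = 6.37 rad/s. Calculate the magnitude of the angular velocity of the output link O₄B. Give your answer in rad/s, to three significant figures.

ω₂ = 6.37 rad/s
Differentiating the loop-closure r₂e^{iθ₂}+r₃e^{iθ₃}=r₁+r₄e^{iθ₄} gives r₂ω₂e^{iθ₂}+r₃ω₃e^{iθ₃}=r₄ω₄e^{iθ₄}.
Eliminating the other unknown: ω₄ = r₂ω₂ sin(θ₂−θ₃) / [r₄ sin(θ₄−θ₃)].
Numerator sine = -0.09063; denominator sine = +0.99744.
Result = 0.0698·6.37·(-0.09063) / (0.1445·(+0.99744)) = -0.27959 rad/s; magnitude 0.27959 rad/s.

0.280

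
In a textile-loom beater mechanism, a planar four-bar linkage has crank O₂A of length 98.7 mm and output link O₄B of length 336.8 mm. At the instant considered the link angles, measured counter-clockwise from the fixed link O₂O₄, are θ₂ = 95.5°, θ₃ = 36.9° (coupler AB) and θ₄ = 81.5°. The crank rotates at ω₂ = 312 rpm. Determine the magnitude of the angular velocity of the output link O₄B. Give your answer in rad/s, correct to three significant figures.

11.6

ω₂ = 32.67 rad/s (from 312 rpm).
Differentiating the loop-closure r₂e^{iθ₂}+r₃e^{iθ₃}=r₁+r₄e^{iθ₄} gives r₂ω₂e^{iθ₂}+r₃ω₃e^{iθ₃}=r₄ω₄e^{iθ₄}.
Eliminating the other unknown: ω₄ = r₂ω₂ sin(θ₂−θ₃) / [r₄ sin(θ₄−θ₃)].
Numerator sine = +0.85355; denominator sine = +0.70215.
Result = 0.0987·32.67·(+0.85355) / (0.3368·(+0.70215)) = +11.639 rad/s; magnitude 11.639 rad/s.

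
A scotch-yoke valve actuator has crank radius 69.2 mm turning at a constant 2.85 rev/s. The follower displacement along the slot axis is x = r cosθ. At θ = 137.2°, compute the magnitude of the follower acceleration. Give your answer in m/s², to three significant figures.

ω = 17.91 rad/s (from 2.85 rev/s).
x = r cosθ ⇒ ẍ = −rω² cosθ (ω constant).
|a| = rω²|cosθ| = 0.0692·(17.91)²·|cos 137.2°| = 16.281 m/s².

16.3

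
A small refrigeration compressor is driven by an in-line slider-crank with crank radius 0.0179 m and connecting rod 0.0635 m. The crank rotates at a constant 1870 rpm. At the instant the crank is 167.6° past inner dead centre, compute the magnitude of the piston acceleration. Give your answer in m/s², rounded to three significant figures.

494

ω = 2π·1870/60 = 195.8 rad/s
x(θ) = r cosθ + √(L² − r² sin²θ); with ω constant, a = ω²·d²x/dθ².
d²x/dθ² = −r cosθ − r²(cos2θ)/√u − r⁴ sin²2θ/(4u^{3/2}),  u = L² − r² sin²θ = 0.00401748 m².
Substituting r = 0.0179 m, L = 0.0635 m, θ = 167.6°: d²x/dθ² = +0.012876 m.
a = ω²·d²x/dθ² = (195.8)²·(+0.012876) = +493.76 m/s²;  |a| = 493.76 m/s².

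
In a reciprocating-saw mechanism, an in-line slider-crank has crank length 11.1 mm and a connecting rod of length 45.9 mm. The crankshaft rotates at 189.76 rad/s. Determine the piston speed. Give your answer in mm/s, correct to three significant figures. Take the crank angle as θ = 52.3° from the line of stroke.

1920

ω = 189.8 rad/s
For an in-line slider-crank, x = r cosθ + √(L² − r² sin²θ), so v = −rω sinθ·[1 + r cosθ/√(L² − r² sin²θ)].
With r = 0.0111 m, L = 0.0459 m, θ = 52.3°: √(L² − r² sin²θ) = 0.045052 m.
v = −0.0111·189.8·0.79122·[1 + 0.0111·0.61153/0.045052] = -1.9177 m/s.
|v| = 1.9177 m/s = 1917.7 mm/s.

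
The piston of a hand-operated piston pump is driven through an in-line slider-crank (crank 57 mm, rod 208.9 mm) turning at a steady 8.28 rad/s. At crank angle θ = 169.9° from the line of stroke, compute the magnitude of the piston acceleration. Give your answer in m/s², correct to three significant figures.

ω = 8.28 rad/s
x(θ) = r cosθ + √(L² − r² sin²θ); with ω constant, a = ω²·d²x/dθ².
d²x/dθ² = −r cosθ − r²(cos2θ)/√u − r⁴ sin²2θ/(4u^{3/2}),  u = L² − r² sin²θ = 0.0435393 m².
Substituting r = 0.057 m, L = 0.2089 m, θ = 169.9°: d²x/dθ² = +0.041469 m.
a = ω²·d²x/dθ² = (8.28)²·(+0.041469) = +2.843 m/s²;  |a| = 2.843 m/s².

2.84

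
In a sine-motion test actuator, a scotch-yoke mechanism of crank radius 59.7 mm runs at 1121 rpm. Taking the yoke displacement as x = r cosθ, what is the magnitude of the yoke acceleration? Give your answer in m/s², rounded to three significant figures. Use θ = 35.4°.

671

ω = 117.4 rad/s (from 1121 rpm).
x = r cosθ ⇒ ẍ = −rω² cosθ (ω constant).
|a| = rω²|cosθ| = 0.0597·(117.4)²·|cos 35.4°| = 670.61 m/s².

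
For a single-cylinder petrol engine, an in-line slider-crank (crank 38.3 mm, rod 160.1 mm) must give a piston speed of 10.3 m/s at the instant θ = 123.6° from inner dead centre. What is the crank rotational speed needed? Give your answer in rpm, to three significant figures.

3560

For an in-line slider-crank, |v_piston| = rω|sinθ|·[1 + r cosθ/√(L² − r² sin²θ)].
With r = 0.0383 m, L = 0.1601 m, θ = 123.6°: the bracketed kinematic factor |dx/dθ| = 0.027591 m.
ω = v/|dx/dθ| = 10.3/0.027591 = 373.31 rad/s.
N = 60ω/(2π) = 3564.8 rpm.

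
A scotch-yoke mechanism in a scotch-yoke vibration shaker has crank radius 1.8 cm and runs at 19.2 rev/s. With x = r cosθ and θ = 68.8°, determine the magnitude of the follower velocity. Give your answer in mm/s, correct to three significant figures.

ω = 120.6 rad/s (from 19.2 rev/s).
x = r cosθ ⇒ ẋ = −rω sinθ.
|v| = rω|sinθ| = 0.018·120.6·|sin 68.8°| = 2.0245 m/s = 2024.5 mm/s.

2020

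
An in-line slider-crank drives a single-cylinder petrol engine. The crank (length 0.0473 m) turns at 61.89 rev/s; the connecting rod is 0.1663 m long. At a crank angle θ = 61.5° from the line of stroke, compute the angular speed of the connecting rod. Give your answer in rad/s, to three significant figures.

ω = 388.9 rad/s (converted from 61.89 rev/s).
The rod makes angle φ with the slider axis where L sinφ = r sinθ; differentiating, L cosφ·φ̇ = r ω cosθ.
L cosφ = √(L² − r² sin²θ) = 0.16102 m.
|ω_rod| = r ω |cosθ| / √(L² − r² sin²θ) = 0.0473·388.9·0.47716/0.16102 = 54.506 rad/s.

54.5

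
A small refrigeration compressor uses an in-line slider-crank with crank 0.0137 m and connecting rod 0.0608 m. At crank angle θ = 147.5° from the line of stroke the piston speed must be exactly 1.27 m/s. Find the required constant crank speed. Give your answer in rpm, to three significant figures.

2040

For an in-line slider-crank, |v_piston| = rω|sinθ|·[1 + r cosθ/√(L² − r² sin²θ)].
With r = 0.0137 m, L = 0.0608 m, θ = 147.5°: the bracketed kinematic factor |dx/dθ| = 0.0059517 m.
ω = v/|dx/dθ| = 1.27/0.0059517 = 213.38 rad/s.
N = 60ω/(2π) = 2037.7 rpm.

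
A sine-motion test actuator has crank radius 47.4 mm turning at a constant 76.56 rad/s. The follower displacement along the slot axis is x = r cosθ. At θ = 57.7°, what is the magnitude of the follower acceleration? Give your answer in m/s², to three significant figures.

148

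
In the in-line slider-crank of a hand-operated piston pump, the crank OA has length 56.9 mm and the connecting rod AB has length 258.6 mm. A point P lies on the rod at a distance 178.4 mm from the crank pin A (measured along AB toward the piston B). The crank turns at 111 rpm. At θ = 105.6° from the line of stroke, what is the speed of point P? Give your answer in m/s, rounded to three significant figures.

ω = 11.62 rad/s.  Crank-pin speed |V_A| = rω = 0.6614 m/s, perpendicular to OA.
Rod angle: sinφ = −(r/L) sinθ ⇒ φ = -12.235°; ω_rod = −rω cosθ/√(L²−r²sin²θ) = +0.70378 rad/s.
V_P = V_A + ω_rod × AP, with AP = 0.1784 m along the rod.
Components: V_Px = −rω sinθ − a·ω_rod·sinφ = -0.61043 m/s;  V_Py = rω cosθ + a·ω_rod·cosφ = -0.055161 m/s.
|V_P| = √(V_Px² + V_Py²) = 0.61291 m/s.

0.613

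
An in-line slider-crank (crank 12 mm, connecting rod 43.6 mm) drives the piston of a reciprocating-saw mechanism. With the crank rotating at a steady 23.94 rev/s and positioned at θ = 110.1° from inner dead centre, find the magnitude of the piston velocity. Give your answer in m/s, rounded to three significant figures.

1.53

ω = 2π·23.9 = 150.4 rad/s
For an in-line slider-crank, x = r cosθ + √(L² − r² sin²θ), so v = −rω sinθ·[1 + r cosθ/√(L² − r² sin²θ)].
With r = 0.012 m, L = 0.0436 m, θ = 110.1°: √(L² − r² sin²θ) = 0.042118 m.
v = −0.012·150.4·0.93909·[1 + 0.012·-0.34366/0.042118] = -1.5291 m/s.
|v| = 1.5291 m/s.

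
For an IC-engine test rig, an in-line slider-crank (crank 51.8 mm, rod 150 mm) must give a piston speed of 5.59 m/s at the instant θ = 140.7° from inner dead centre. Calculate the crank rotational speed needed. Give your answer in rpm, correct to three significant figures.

2240

For an in-line slider-crank, |v_piston| = rω|sinθ|·[1 + r cosθ/√(L² − r² sin²θ)].
With r = 0.0518 m, L = 0.15 m, θ = 140.7°: the bracketed kinematic factor |dx/dθ| = 0.023824 m.
ω = v/|dx/dθ| = 5.59/0.023824 = 234.64 rad/s.
N = 60ω/(2π) = 2240.6 rpm.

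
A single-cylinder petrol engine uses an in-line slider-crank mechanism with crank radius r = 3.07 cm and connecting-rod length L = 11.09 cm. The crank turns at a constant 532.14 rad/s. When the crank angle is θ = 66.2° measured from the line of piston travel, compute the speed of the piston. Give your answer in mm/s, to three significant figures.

ω = 532.1 rad/s
For an in-line slider-crank, x = r cosθ + √(L² − r² sin²θ), so v = −rω sinθ·[1 + r cosθ/√(L² − r² sin²θ)].
With r = 0.0307 m, L = 0.1109 m, θ = 66.2°: √(L² − r² sin²θ) = 0.10728 m.
v = −0.0307·532.1·0.91496·[1 + 0.0307·0.40355/0.10728] = -16.674 m/s.
|v| = 16.674 m/s = 16674 mm/s.

16700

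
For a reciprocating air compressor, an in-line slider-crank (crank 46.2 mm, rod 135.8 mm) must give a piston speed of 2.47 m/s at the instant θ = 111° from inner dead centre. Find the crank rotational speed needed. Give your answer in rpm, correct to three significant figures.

628

For an in-line slider-crank, |v_piston| = rω|sinθ|·[1 + r cosθ/√(L² − r² sin²θ)].
With r = 0.0462 m, L = 0.1358 m, θ = 111°: the bracketed kinematic factor |dx/dθ| = 0.037586 m.
ω = v/|dx/dθ| = 2.47/0.037586 = 65.716 rad/s.
N = 60ω/(2π) = 627.55 rpm.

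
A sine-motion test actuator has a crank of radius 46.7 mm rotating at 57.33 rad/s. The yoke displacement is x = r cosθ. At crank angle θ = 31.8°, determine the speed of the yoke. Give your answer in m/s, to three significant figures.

ω = 57.33 rad/s
x = r cosθ ⇒ ẋ = −rω sinθ.
|v| = rω|sinθ| = 0.0467·57.33·|sin 31.8°| = 1.4108 m/s.

1.41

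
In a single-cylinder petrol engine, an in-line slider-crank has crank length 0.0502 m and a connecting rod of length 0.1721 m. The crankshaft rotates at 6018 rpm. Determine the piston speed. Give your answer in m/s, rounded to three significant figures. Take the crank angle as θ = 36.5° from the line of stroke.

23.3

ω = 2π·6018/60 = 630.2 rad/s
For an in-line slider-crank, x = r cosθ + √(L² − r² sin²θ), so v = −rω sinθ·[1 + r cosθ/√(L² − r² sin²θ)].
With r = 0.0502 m, L = 0.1721 m, θ = 36.5°: √(L² − r² sin²θ) = 0.16949 m.
v = −0.0502·630.2·0.59482·[1 + 0.0502·0.80386/0.16949] = -23.298 m/s.
|v| = 23.298 m/s.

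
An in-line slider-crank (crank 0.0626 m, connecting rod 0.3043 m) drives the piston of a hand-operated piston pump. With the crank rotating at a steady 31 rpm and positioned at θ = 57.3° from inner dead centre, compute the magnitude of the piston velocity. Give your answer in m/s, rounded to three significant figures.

ω = 2π·31/60 = 3.246 rad/s
For an in-line slider-crank, x = r cosθ + √(L² − r² sin²θ), so v = −rω sinθ·[1 + r cosθ/√(L² − r² sin²θ)].
With r = 0.0626 m, L = 0.3043 m, θ = 57.3°: √(L² − r² sin²θ) = 0.29971 m.
v = −0.0626·3.246·0.84151·[1 + 0.0626·0.54024/0.29971] = -0.19031 m/s.
|v| = 0.19031 m/s.

0.190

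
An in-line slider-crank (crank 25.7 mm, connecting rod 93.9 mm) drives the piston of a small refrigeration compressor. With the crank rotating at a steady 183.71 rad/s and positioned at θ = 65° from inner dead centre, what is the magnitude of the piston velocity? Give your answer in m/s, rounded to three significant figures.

4.79

ω = 183.7 rad/s
For an in-line slider-crank, x = r cosθ + √(L² − r² sin²θ), so v = −rω sinθ·[1 + r cosθ/√(L² − r² sin²θ)].
With r = 0.0257 m, L = 0.0939 m, θ = 65°: √(L² − r² sin²θ) = 0.090965 m.
v = −0.0257·183.7·0.90631·[1 + 0.0257·0.42262/0.090965] = -4.7899 m/s.
|v| = 4.7899 m/s.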